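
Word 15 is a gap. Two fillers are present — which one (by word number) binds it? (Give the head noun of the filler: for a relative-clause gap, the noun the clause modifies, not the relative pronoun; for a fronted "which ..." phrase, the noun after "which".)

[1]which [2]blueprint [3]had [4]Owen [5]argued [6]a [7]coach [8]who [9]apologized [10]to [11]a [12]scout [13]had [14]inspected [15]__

2

The marked gap is the direct object of "inspected".
Its filler is the fronted wh-phrase "which blueprint", at word 2.
(The other dependency links word 7 to a gap after word 8.)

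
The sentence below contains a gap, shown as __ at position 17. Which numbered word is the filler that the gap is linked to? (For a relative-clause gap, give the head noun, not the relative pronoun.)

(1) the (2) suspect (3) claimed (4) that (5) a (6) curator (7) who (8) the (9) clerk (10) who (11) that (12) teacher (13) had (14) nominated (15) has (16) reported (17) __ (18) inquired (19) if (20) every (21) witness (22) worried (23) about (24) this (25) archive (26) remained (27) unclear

6

The gap at 17 is the subject of "inquired", inside a relative clause.
The relative pronoun is "who" (word 7); it is bound by the head noun immediately before it.
Its filler is the head noun "curator", at word 6.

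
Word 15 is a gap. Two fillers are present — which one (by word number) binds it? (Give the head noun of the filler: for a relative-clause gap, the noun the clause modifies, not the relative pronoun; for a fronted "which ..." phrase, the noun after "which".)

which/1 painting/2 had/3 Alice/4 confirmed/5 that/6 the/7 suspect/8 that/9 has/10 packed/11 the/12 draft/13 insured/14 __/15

The marked gap is the direct object of "insured".
Its filler is the fronted wh-phrase "which painting", at word 2.
(The other dependency links word 8 to a gap after word 9.)

2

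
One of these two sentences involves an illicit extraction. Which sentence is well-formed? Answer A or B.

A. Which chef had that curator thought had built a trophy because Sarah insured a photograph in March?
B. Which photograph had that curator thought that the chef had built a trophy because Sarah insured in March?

A

In B, the wh-phrase is extracted from inside an adjunct island (introduced by "because"), which blocks movement.
In A, the extraction path crosses only that-complement boundaries, which are transparent.
So A is grammatical.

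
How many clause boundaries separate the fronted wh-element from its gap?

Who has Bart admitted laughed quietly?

"who" is extracted from the subject of "laughed".
Boundaries crossed, outermost first: [Ø] — 1 in total.

1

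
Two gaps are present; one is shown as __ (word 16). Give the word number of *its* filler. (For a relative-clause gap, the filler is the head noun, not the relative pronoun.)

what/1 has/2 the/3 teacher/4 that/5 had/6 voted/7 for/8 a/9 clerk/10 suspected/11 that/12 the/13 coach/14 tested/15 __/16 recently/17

The marked gap is the direct object of "tested".
Its filler is the fronted wh-phrase "what", at word 1.
(The other dependency links word 4 to a gap after word 5.)

1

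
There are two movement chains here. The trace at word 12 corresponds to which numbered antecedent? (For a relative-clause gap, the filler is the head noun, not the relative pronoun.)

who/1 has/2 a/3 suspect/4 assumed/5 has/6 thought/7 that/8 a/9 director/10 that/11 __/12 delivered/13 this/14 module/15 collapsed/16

The marked gap is inside the relative clause, the subject of "delivered".
Its filler is the head noun "director" (via "that"), at word 10.
(The other dependency links word 1 to a gap after word 5.)

10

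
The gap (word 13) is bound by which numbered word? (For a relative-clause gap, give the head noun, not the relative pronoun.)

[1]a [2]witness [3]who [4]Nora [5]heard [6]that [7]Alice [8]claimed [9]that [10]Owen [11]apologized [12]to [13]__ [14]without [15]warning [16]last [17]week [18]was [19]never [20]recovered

2

The gap at 13 is the prepositional object of "apologized", inside a relative clause.
The relative pronoun is "who" (word 3); it is bound by the head noun immediately before it.
Its filler is the head noun "witness", at word 2.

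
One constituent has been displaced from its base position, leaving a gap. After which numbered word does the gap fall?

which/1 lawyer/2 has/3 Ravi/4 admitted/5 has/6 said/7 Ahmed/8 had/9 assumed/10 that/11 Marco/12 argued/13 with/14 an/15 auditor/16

The displaced element is "which lawyer" (word 2).
It is linked across 1 clause boundary (Ø).
It functions as the subject of "said", so the gap sits immediately after word 5 ("admitted").
Base order: Ravi has admitted that which lawyer has said Ahmed had assumed that Marco argued with an auditor.

5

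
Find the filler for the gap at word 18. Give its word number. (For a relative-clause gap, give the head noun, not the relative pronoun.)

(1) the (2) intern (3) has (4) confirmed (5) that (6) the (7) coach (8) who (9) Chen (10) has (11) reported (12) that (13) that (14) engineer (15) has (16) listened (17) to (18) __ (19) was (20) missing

7

The gap at 18 is the prepositional object of "listened", inside a relative clause.
The relative pronoun is "who" (word 8); it is bound by the head noun immediately before it.
Its filler is the head noun "coach", at word 7.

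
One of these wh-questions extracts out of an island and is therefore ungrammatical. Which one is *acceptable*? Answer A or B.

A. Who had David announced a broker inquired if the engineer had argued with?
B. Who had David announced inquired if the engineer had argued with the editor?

B

In A, the wh-phrase is extracted from inside a wh-island (introduced by "if"), which blocks movement.
In B, the extraction path crosses only that-complement boundaries, which are transparent.
So B is grammatical.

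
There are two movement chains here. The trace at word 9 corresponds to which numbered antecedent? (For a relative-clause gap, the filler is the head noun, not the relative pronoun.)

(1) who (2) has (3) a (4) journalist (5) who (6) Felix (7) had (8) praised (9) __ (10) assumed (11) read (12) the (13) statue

The marked gap is inside the relative clause, the direct object of "praised".
Its filler is the head noun "journalist" (via "who"), at word 4.
(The other dependency links word 1 to a gap after word 10.)

4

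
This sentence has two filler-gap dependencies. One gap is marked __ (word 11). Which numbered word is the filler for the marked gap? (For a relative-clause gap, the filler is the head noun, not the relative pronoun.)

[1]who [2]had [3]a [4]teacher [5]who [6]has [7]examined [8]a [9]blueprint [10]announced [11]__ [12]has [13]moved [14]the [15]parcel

1

The marked gap is the subject of "moved".
Its filler is the fronted wh-phrase "who", at word 1.
(The other dependency links word 4 to a gap after word 5.)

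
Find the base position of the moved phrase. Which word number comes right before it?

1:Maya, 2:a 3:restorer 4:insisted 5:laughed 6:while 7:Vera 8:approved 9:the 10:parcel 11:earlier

4

The displaced element is "Maya" (word 1).
It is linked across 1 clause boundary (Ø).
It functions as the subject of "laughed", so the gap sits immediately after word 4 ("insisted").
Base order: A restorer insisted that Maya laughed while Vera approved the parcel earlier.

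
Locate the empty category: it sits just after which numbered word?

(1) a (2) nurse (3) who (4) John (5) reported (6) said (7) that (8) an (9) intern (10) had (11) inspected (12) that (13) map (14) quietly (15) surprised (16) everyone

5

The displaced element is "a nurse" (word 2).
It is linked across 1 clause boundary (Ø).
It functions as the subject of "said", so the gap sits immediately after word 5 ("reported").
Base order: John reported a nurse said that an intern had inspected that map quietly.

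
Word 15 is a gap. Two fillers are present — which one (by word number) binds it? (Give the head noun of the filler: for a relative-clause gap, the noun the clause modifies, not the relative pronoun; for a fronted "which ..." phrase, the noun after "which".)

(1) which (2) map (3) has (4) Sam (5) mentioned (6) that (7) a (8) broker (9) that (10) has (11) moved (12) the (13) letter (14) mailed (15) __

The marked gap is the direct object of "mailed".
Its filler is the fronted wh-phrase "which map", at word 2.
(The other dependency links word 8 to a gap after word 9.)

2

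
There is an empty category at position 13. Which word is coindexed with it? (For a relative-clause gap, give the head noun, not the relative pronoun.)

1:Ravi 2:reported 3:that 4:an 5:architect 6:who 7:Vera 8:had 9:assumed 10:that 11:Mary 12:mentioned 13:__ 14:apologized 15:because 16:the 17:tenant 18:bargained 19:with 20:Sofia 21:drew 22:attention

5

The gap at 13 is the subject of "apologized", inside a relative clause.
The relative pronoun is "who" (word 6); it is bound by the head noun immediately before it.
Its filler is the head noun "architect", at word 5.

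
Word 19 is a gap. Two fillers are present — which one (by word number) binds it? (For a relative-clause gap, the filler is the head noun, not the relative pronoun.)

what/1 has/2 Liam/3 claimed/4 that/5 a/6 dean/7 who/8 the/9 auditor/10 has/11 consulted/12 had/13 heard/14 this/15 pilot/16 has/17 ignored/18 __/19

The marked gap is the direct object of "ignored".
Its filler is the fronted wh-phrase "what", at word 1.
(The other dependency links word 7 to a gap after word 12.)

1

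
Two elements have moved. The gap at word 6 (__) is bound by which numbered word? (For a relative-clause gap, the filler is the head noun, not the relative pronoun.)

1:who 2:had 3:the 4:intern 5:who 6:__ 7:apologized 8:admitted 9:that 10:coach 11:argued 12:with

The marked gap is inside the relative clause, the subject of "apologized".
Its filler is the head noun "intern" (via "who"), at word 4.
(The other dependency links word 1 to a gap after word 12.)

4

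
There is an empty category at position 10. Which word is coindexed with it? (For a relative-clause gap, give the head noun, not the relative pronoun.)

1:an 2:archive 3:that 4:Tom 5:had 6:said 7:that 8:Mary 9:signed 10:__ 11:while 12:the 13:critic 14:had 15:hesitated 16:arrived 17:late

The gap at 10 is the object of "signed", inside a relative clause.
The relative pronoun is "that" (word 3); it is bound by the head noun immediately before it.
Its filler is the head noun "archive", at word 2.

2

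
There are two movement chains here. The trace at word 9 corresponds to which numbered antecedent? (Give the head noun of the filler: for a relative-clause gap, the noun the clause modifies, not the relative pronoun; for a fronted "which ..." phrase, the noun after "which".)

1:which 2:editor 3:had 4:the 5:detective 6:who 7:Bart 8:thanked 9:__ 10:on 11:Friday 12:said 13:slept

5

The marked gap is inside the relative clause, the direct object of "thanked".
Its filler is the head noun "detective" (via "who"), at word 5.
(The other dependency links word 2 to a gap after word 12.)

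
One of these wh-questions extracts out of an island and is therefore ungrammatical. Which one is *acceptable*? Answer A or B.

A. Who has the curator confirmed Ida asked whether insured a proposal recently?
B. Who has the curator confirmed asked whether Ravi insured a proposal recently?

In A, the wh-phrase is extracted from inside a wh-island (introduced by "whether"), which blocks movement.
In B, the extraction path crosses only that-complement boundaries, which are transparent.
So B is grammatical.

B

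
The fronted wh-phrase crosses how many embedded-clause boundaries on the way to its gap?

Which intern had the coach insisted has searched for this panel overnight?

"which intern" is extracted from the subject of "searched".
Boundaries crossed, outermost first: [Ø] — 1 in total.

1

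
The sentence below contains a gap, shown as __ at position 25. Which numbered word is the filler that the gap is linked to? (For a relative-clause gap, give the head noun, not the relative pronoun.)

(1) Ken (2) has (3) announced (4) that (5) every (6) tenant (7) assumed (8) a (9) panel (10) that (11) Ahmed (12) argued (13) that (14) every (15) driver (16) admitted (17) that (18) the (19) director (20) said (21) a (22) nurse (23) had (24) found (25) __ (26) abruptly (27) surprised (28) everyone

The gap at 25 is the object of "found", inside a relative clause.
The relative pronoun is "that" (word 10); it is bound by the head noun immediately before it.
Its filler is the head noun "panel", at word 9.

9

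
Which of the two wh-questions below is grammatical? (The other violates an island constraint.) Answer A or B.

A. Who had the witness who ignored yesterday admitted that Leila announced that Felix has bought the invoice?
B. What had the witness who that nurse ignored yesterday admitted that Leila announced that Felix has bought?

B

In A, the wh-phrase is extracted from inside a complex-NP island (relative clause) (introduced by "who"), which blocks movement.
In B, the extraction path crosses only that-complement boundaries, which are transparent.
So B is grammatical.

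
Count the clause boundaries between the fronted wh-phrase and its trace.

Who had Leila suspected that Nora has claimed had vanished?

"who" is extracted from the subject of "vanished".
Boundaries crossed, outermost first: [that], [Ø] — 2 in total.

2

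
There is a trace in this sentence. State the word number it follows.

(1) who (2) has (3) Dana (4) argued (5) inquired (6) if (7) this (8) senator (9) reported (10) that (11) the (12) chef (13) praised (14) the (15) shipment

4

The displaced element is "who" (word 1).
It is linked across 1 clause boundary (Ø).
It functions as the subject of "inquired", so the gap sits immediately after word 4 ("argued").
Base order: Dana has argued who inquired if this senator reported that the chef praised the shipment.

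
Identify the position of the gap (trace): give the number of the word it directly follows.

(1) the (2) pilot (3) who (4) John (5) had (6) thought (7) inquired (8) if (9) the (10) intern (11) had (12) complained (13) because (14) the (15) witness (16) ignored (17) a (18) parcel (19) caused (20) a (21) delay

6

The displaced element is "the pilot" (word 2).
It is linked across 1 clause boundary (Ø).
It functions as the subject of "inquired", so the gap sits immediately after word 6 ("thought").
Base order: John had thought that the pilot inquired if the intern had complained because the witness ignored a parcel.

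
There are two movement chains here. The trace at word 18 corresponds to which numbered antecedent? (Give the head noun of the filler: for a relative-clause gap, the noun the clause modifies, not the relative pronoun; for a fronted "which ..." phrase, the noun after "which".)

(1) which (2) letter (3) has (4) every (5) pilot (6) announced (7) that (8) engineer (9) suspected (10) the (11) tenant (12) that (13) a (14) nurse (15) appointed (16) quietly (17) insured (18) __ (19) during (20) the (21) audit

The marked gap is the direct object of "insured".
Its filler is the fronted wh-phrase "which letter", at word 2.
(The other dependency links word 11 to a gap after word 15.)

2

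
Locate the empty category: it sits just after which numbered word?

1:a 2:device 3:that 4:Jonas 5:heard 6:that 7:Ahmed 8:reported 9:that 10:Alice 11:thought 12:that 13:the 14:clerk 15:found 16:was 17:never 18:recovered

The displaced element is "a device" (word 2).
It is linked across 3 clause boundaries (that → that → that).
It functions as the direct object of "found", so the gap sits immediately after word 15 ("found").
Base order: Jonas heard that Ahmed reported that Alice thought that the clerk found a device.

15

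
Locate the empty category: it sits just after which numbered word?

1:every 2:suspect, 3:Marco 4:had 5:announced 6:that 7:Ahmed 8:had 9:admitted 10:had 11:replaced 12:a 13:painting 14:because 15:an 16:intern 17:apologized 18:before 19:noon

The displaced element is "every suspect" (word 2).
It is linked across 2 clause boundaries (that → Ø).
It functions as the subject of "replaced", so the gap sits immediately after word 9 ("admitted").
Base order: Marco had announced that Ahmed had admitted that every suspect had replaced a painting because an intern apologized before noon.

9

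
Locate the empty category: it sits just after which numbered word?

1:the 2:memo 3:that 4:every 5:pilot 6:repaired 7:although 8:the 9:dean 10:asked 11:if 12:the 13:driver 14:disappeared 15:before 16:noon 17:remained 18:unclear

The displaced element is "the memo" (word 2).
It functions as the direct object of "repaired", so the gap sits immediately after word 6 ("repaired").
Base order: Every pilot repaired the memo although the dean asked if the driver disappeared before noon.

6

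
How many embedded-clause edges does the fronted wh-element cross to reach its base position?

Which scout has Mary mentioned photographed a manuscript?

1

"which scout" is extracted from the subject of "photographed".
Boundaries crossed, outermost first: [Ø] — 1 in total.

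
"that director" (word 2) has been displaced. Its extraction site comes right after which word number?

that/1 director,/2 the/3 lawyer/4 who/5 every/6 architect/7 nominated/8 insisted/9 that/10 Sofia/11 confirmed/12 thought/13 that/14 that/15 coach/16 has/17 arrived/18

12

The displaced element is "that director" (word 2).
It is linked across 2 clause boundaries (that → Ø).
It functions as the subject of "thought", so the gap sits immediately after word 12 ("confirmed").
Base order: The lawyer who every architect nominated insisted that Sofia confirmed that director thought that that coach has arrived.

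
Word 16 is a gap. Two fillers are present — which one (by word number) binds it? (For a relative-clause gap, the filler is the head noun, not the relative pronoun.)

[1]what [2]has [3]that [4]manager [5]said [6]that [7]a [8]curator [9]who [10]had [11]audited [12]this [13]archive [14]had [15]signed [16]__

The marked gap is the direct object of "signed".
Its filler is the fronted wh-phrase "what", at word 1.
(The other dependency links word 8 to a gap after word 9.)

1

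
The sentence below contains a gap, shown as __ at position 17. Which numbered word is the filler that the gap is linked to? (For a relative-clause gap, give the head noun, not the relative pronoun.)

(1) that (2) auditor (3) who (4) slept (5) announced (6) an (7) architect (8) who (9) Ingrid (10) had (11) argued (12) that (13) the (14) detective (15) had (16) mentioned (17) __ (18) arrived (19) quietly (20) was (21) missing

The gap at 17 is the subject of "arrived", inside a relative clause.
The relative pronoun is "who" (word 8); it is bound by the head noun immediately before it.
Its filler is the head noun "architect", at word 7.

7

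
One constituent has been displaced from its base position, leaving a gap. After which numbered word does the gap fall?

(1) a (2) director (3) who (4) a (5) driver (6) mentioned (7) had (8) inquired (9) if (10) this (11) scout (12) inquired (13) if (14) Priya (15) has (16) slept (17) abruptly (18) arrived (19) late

6

The displaced element is "a director" (word 2).
It is linked across 1 clause boundary (Ø).
It functions as the subject of "inquired", so the gap sits immediately after word 6 ("mentioned").
Base order: A driver mentioned a director had inquired if this scout inquired if Priya has slept abruptly.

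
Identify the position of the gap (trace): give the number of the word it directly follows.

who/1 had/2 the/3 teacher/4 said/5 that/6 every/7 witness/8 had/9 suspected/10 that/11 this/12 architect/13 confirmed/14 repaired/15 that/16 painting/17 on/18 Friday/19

14

The displaced element is "who" (word 1).
It is linked across 3 clause boundaries (that → that → Ø).
It functions as the subject of "repaired", so the gap sits immediately after word 14 ("confirmed").
Base order: The teacher had said that every witness had suspected that this architect confirmed who repaired that painting on Friday.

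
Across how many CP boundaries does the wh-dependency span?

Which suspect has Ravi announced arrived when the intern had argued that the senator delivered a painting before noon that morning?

1

"which suspect" is extracted from the subject of "arrived".
Boundaries crossed, outermost first: [Ø] — 1 in total.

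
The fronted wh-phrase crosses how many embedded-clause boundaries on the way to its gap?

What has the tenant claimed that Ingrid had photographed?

1

"what" is extracted from the object of "photographed".
Boundaries crossed, outermost first: [that] — 1 in total.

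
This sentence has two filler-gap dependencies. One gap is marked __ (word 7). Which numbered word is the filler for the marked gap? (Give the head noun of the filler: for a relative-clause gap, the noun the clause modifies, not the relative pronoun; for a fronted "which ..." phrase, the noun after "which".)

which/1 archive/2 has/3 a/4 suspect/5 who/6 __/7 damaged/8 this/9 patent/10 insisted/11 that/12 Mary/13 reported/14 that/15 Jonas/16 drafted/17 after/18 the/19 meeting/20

The marked gap is inside the relative clause, the subject of "damaged".
Its filler is the head noun "suspect" (via "who"), at word 5.
(The other dependency links word 2 to a gap after word 17.)

5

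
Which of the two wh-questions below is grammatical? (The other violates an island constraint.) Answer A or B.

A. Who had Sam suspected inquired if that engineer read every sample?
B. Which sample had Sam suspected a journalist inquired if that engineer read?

A

In B, the wh-phrase is extracted from inside a wh-island (introduced by "if"), which blocks movement.
In A, the extraction path crosses only that-complement boundaries, which are transparent.
So A is grammatical.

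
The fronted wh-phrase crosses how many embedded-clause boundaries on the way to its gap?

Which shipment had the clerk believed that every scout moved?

1

"which shipment" is extracted from the object of "moved".
Boundaries crossed, outermost first: [that] — 1 in total.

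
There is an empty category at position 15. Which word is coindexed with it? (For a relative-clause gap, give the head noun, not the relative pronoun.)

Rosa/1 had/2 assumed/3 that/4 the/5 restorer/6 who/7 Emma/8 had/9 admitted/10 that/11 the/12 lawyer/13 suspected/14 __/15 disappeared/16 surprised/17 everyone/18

6

The gap at 15 is the subject of "disappeared", inside a relative clause.
The relative pronoun is "who" (word 7); it is bound by the head noun immediately before it.
Its filler is the head noun "restorer", at word 6.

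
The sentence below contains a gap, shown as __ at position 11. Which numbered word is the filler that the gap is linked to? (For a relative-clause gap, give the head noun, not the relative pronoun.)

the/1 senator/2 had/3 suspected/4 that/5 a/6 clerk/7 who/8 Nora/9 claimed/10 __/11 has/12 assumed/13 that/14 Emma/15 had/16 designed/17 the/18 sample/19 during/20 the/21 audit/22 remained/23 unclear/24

The gap at 11 is the subject of "assumed", inside a relative clause.
The relative pronoun is "who" (word 8); it is bound by the head noun immediately before it.
Its filler is the head noun "clerk", at word 7.

7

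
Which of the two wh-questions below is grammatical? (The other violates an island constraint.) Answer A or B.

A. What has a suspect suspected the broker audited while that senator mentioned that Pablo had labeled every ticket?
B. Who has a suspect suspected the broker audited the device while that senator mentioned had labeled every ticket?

In B, the wh-phrase is extracted from inside an adjunct island (introduced by "while"), which blocks movement.
In A, the extraction path crosses only that-complement boundaries, which are transparent.
So A is grammatical.

A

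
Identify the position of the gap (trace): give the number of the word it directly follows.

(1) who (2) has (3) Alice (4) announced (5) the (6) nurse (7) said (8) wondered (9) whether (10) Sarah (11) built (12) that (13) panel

7

The displaced element is "who" (word 1).
It is linked across 2 clause boundaries (Ø → Ø).
It functions as the subject of "wondered", so the gap sits immediately after word 7 ("said").
Base order: Alice has announced the nurse said who wondered whether Sarah built that panel.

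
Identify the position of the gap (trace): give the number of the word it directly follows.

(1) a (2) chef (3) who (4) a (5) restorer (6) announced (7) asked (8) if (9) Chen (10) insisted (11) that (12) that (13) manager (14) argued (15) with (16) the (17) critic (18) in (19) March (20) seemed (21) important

The displaced element is "a chef" (word 2).
It is linked across 1 clause boundary (Ø).
It functions as the subject of "asked", so the gap sits immediately after word 6 ("announced").
Base order: A restorer announced a chef asked if Chen insisted that that manager argued with the critic in March.

6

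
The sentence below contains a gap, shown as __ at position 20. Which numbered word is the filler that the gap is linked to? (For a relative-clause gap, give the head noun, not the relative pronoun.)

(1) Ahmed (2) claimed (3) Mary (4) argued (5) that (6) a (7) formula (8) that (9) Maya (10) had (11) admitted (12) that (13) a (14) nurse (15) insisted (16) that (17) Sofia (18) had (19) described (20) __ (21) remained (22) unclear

The gap at 20 is the object of "described", inside a relative clause.
The relative pronoun is "that" (word 8); it is bound by the head noun immediately before it.
Its filler is the head noun "formula", at word 7.

7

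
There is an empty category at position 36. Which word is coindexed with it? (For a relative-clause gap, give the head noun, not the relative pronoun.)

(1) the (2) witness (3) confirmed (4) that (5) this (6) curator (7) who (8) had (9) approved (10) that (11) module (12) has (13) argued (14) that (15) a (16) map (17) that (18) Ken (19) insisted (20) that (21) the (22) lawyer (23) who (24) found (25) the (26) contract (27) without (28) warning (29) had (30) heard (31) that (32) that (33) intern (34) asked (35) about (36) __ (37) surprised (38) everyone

16

The gap at 36 is the prepositional object of "asked", inside a relative clause.
The relative pronoun is "that" (word 17); it is bound by the head noun immediately before it.
Its filler is the head noun "map", at word 16.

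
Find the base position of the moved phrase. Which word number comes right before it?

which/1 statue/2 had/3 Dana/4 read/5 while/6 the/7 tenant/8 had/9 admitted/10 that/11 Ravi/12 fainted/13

The displaced element is "which statue" (word 2).
It functions as the direct object of "read", so the gap sits immediately after word 5 ("read").
Base order: Dana had read which statue while the tenant had admitted that Ravi fainted.

5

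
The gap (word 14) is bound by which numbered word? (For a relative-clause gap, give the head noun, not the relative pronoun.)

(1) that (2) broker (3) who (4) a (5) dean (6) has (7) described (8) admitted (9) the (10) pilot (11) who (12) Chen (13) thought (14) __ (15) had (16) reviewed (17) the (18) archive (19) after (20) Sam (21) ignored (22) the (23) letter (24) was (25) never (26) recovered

10

The gap at 14 is the subject of "reviewed", inside a relative clause.
The relative pronoun is "who" (word 11); it is bound by the head noun immediately before it.
Its filler is the head noun "pilot", at word 10.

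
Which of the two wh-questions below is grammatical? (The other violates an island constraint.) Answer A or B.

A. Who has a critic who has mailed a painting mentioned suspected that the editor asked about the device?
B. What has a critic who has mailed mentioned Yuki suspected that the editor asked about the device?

In B, the wh-phrase is extracted from inside a complex-NP island (relative clause) (introduced by "who"), which blocks movement.
In A, the extraction path crosses only that-complement boundaries, which are transparent.
So A is grammatical.

A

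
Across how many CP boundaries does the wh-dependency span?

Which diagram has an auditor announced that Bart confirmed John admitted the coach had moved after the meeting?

"which diagram" is extracted from the object of "moved".
Boundaries crossed, outermost first: [that], [Ø], [Ø] — 3 in total.

3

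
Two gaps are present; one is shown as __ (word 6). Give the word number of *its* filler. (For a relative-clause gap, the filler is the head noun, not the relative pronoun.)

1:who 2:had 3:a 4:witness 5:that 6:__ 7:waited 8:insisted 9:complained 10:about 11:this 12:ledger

4

The marked gap is inside the relative clause, the subject of "waited".
Its filler is the head noun "witness" (via "that"), at word 4.
(The other dependency links word 1 to a gap after word 8.)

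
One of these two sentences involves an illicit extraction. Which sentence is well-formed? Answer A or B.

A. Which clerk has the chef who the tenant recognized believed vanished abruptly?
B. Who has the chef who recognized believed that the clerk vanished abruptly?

In B, the wh-phrase is extracted from inside a complex-NP island (relative clause) (introduced by "who"), which blocks movement.
In A, the extraction path crosses only that-complement boundaries, which are transparent.
So A is grammatical.

A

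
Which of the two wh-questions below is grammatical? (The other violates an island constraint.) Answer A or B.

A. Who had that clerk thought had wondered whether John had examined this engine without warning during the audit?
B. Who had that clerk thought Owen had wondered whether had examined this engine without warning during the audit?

In B, the wh-phrase is extracted from inside a wh-island (introduced by "whether"), which blocks movement.
In A, the extraction path crosses only that-complement boundaries, which are transparent.
So A is grammatical.

A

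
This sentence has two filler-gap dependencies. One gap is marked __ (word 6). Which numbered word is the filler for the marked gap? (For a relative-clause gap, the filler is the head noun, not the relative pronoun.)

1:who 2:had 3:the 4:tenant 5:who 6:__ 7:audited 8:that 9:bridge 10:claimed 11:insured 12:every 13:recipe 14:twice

4

The marked gap is inside the relative clause, the subject of "audited".
Its filler is the head noun "tenant" (via "who"), at word 4.
(The other dependency links word 1 to a gap after word 10.)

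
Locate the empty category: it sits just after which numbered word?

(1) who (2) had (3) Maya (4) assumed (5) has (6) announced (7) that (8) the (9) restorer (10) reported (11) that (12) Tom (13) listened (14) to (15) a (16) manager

The displaced element is "who" (word 1).
It is linked across 1 clause boundary (Ø).
It functions as the subject of "announced", so the gap sits immediately after word 4 ("assumed").
Base order: Maya had assumed who has announced that the restorer reported that Tom listened to a manager.

4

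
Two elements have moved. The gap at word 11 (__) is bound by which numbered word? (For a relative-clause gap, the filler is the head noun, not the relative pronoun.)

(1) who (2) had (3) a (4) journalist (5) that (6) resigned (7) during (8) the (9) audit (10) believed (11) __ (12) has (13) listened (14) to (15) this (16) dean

1

The marked gap is the subject of "listened".
Its filler is the fronted wh-phrase "who", at word 1.
(The other dependency links word 4 to a gap after word 5.)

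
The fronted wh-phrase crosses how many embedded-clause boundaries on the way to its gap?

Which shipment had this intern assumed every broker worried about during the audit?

1

"which shipment" is extracted from the PP object of "worried".
Boundaries crossed, outermost first: [Ø] — 1 in total.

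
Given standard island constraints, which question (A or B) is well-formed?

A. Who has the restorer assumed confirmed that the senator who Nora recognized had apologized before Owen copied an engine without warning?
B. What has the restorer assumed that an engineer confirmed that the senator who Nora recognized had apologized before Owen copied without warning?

In B, the wh-phrase is extracted from inside an adjunct island (introduced by "before"), which blocks movement.
In A, the extraction path crosses only that-complement boundaries, which are transparent.
So A is grammatical.

A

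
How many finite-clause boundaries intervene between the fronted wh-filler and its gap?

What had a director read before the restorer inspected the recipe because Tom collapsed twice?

"what" originates inside the matrix clause — no clause boundary is crossed.

0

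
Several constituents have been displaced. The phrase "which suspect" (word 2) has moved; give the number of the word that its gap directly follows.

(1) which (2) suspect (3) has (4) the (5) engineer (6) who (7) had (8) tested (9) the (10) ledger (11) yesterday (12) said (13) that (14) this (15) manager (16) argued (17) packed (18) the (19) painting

The displaced element is "which suspect" (word 2).
It is linked across 2 clause boundaries (that → Ø).
It functions as the subject of "packed", so the gap sits immediately after word 16 ("argued").
Base order: The engineer who had tested the ledger yesterday has said that this manager argued that which suspect packed the painting.

16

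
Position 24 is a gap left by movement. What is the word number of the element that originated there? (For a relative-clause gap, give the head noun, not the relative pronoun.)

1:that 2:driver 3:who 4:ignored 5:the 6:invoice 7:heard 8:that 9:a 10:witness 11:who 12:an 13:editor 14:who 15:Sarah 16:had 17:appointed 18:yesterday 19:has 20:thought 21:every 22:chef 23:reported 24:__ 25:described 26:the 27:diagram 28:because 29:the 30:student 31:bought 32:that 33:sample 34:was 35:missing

The gap at 24 is the subject of "described", inside a relative clause.
The relative pronoun is "who" (word 11); it is bound by the head noun immediately before it.
Its filler is the head noun "witness", at word 10.

10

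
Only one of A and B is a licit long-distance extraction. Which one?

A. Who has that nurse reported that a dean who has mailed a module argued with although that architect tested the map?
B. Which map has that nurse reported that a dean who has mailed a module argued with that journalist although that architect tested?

In B, the wh-phrase is extracted from inside an adjunct island (introduced by "although"), which blocks movement.
In A, the extraction path crosses only that-complement boundaries, which are transparent.
So A is grammatical.

A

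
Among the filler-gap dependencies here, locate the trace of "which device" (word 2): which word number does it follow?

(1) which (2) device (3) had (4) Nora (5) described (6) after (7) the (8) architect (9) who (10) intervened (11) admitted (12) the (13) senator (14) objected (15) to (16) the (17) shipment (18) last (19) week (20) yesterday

5

The displaced element is "which device" (word 2).
It functions as the direct object of "described", so the gap sits immediately after word 5 ("described").
Base order: Nora had described which device after the architect who intervened admitted the senator objected to the shipment last week yesterday.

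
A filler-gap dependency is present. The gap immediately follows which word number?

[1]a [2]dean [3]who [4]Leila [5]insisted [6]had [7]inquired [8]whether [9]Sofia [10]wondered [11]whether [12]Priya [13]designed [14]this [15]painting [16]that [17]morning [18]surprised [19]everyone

The displaced element is "a dean" (word 2).
It is linked across 1 clause boundary (Ø).
It functions as the subject of "inquired", so the gap sits immediately after word 5 ("insisted").
Base order: Leila insisted that a dean had inquired whether Sofia wondered whether Priya designed this painting that morning.

5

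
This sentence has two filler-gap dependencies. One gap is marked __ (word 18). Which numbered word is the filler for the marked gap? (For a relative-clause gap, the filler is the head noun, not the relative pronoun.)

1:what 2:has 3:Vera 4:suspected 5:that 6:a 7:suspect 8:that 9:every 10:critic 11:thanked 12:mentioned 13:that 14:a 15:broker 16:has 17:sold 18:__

1

The marked gap is the direct object of "sold".
Its filler is the fronted wh-phrase "what", at word 1.
(The other dependency links word 7 to a gap after word 11.)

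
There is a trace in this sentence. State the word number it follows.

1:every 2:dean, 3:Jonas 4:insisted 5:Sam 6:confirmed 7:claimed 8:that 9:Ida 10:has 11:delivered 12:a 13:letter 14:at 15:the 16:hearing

6

The displaced element is "every dean" (word 2).
It is linked across 2 clause boundaries (Ø → Ø).
It functions as the subject of "claimed", so the gap sits immediately after word 6 ("confirmed").
Base order: Jonas insisted Sam confirmed that every dean claimed that Ida has delivered a letter at the hearing.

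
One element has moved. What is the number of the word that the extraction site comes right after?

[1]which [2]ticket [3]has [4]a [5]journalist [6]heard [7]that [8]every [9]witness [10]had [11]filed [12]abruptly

The displaced element is "which ticket" (word 2).
It is linked across 1 clause boundary (that).
It functions as the direct object of "filed", so the gap sits immediately after word 11 ("filed").
Base order: A journalist has heard that every witness had filed which ticket abruptly.

11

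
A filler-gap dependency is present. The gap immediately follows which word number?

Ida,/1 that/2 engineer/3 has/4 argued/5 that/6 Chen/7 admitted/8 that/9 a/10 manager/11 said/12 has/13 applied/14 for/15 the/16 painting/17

12

The displaced element is "Ida" (word 1).
It is linked across 3 clause boundaries (that → that → Ø).
It functions as the subject of "applied", so the gap sits immediately after word 12 ("said").
Base order: That engineer has argued that Chen admitted that a manager said Ida has applied for the painting.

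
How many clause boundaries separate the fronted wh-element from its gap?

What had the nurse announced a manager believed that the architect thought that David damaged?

"what" is extracted from the object of "damaged".
Boundaries crossed, outermost first: [Ø], [that], [that] — 3 in total.

3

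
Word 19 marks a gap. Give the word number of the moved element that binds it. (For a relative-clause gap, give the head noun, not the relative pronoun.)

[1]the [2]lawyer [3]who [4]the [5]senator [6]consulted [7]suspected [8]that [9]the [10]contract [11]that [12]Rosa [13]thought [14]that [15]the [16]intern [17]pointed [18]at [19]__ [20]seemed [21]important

The gap at 19 is the prepositional object of "pointed", inside a relative clause.
The relative pronoun is "that" (word 11); it is bound by the head noun immediately before it.
Its filler is the head noun "contract", at word 10.

10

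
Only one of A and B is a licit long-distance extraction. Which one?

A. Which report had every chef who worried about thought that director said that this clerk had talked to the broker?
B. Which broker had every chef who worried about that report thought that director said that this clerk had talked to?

In A, the wh-phrase is extracted from inside a complex-NP island (relative clause) (introduced by "who"), which blocks movement.
In B, the extraction path crosses only that-complement boundaries, which are transparent.
So B is grammatical.

B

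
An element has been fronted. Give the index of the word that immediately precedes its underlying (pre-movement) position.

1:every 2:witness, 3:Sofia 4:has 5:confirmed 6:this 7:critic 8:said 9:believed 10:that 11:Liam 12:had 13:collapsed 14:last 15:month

8

The displaced element is "every witness" (word 2).
It is linked across 2 clause boundaries (Ø → Ø).
It functions as the subject of "believed", so the gap sits immediately after word 8 ("said").
Base order: Sofia has confirmed this critic said that every witness believed that Liam had collapsed last month.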